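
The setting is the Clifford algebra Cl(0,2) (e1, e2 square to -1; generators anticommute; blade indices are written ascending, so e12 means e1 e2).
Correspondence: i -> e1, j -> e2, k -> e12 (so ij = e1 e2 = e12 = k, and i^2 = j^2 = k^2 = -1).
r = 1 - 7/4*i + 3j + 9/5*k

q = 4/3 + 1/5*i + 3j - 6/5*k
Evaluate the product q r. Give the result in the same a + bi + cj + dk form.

In blades: q = 4/3 + 1/5*e1 + 3*e2 - 6/5*e12, r = 1 - 7/4*e1 + 3*e2 + 9/5*e12.
Distribute q over r term by term (generator squares from the signature, products reordered to ascending indices): (4/3)*r = 4/3 - 7/3*e1 + 4*e2 + 12/5*e12; (1/5*e1)*r = 7/20 + 1/5*e1 - 9/25*e2 + 3/5*e12; (3*e2)*r = -9 + 27/5*e1 + 3*e2 + 21/4*e12; (-6/5*e12)*r = 54/25 + 18/5*e1 + 21/10*e2 - 6/5*e12.
Sum: -1547/300 + 103/15*e1 + 437/50*e2 + 141/20*e12; translating back through the correspondence:
Answer: -1547/300 + 103/15*i + 437/50*j + 141/20*k


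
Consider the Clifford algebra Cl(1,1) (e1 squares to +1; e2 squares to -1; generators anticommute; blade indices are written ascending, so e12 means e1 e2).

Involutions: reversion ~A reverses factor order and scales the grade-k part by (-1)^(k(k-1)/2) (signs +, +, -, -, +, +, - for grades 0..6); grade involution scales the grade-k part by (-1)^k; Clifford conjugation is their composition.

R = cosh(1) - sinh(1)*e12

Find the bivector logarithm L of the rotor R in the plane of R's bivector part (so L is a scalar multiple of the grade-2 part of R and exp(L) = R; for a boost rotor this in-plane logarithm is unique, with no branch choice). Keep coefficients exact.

The scalar part of R is cosh(1), which determines |rapidity| via cosh; the sign lives in the bivector part, and pairing them (bivector part over sinh of the rapidity = the plane) gives the unique in-plane L = rapidity * plane.
Concretely: cosh(rapidity) = cosh(1) gives rapidity = ±1, and since rapidity/sinh(rapidity) is even the sign is immaterial: L = (rapidity/sinh(rapidity)) * <R>_2 = (1/sinh(1)) * <R>_2.
Answer: -e12


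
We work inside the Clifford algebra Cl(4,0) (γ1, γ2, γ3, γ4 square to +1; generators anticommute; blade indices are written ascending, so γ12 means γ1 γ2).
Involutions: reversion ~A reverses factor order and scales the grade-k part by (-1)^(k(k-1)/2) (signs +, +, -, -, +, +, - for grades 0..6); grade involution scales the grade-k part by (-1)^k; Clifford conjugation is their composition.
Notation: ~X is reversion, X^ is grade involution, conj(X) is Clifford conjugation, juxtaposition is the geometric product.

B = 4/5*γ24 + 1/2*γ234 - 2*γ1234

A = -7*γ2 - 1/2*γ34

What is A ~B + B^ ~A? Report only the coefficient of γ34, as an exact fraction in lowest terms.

first term: -1/4*γ2 + 28/5*γ4 - γ12 + 2/5*γ23 + 7/2*γ34 - 14*γ134
second term: 1/4*γ2 + 28/5*γ4 + γ12 - 2/5*γ23 + 7/2*γ34 + 14*γ134
Answer: 7


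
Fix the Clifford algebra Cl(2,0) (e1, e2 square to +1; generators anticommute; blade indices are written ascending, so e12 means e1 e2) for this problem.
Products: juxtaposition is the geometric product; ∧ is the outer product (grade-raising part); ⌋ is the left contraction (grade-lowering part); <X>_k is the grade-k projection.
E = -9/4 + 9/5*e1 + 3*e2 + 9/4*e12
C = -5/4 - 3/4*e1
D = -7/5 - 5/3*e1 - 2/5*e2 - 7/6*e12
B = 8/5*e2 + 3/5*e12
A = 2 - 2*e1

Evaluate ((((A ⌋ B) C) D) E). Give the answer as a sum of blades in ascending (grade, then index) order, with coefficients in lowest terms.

step 1: 2*e2 + 6/5*e12
step 2: -8/5*e2
step 3: 16/25 - 28/15*e1 + 56/25*e2 - 8/3*e12
step 4: 198/25 - 961/125*e1 - 63/25*e2 - 274/125*e12
Answer: 198/25 - 961/125*e1 - 63/25*e2 - 274/125*e12


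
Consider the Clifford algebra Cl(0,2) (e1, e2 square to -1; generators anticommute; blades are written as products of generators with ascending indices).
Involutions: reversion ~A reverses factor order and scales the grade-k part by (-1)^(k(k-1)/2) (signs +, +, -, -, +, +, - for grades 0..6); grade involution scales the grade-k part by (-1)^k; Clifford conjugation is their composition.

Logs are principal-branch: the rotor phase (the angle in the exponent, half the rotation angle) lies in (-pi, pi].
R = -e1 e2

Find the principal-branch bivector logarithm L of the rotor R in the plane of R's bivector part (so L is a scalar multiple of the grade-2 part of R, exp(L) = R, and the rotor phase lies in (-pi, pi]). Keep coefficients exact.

The scalar part of R is 0, which pins the rotor phase on the principal branch; dividing the bivector part by the sine of that phase recovers the unit plane, and L is the phase times that plane.
Concretely: cos(phase) = 0 gives phase = ±pi/2, and since phase/sin(phase) is even the sign is immaterial: L = (phase/sin(phase)) * <R>_2 = (pi/2) * <R>_2.
Answer: -pi/2*e1 e2


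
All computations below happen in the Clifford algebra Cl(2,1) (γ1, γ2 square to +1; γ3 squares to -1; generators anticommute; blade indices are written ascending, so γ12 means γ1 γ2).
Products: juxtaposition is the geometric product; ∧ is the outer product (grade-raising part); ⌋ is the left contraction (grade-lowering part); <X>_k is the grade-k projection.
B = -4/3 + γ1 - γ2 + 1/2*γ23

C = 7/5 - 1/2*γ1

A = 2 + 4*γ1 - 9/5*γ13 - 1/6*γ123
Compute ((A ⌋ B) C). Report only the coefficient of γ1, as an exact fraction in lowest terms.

step 1: 4/3 + 2*γ1 - 2*γ2 + γ23
step 2: 13/15 + 32/15*γ1 - 14/5*γ2 - γ12 + 7/5*γ23 - 1/2*γ123
Answer: 32/15


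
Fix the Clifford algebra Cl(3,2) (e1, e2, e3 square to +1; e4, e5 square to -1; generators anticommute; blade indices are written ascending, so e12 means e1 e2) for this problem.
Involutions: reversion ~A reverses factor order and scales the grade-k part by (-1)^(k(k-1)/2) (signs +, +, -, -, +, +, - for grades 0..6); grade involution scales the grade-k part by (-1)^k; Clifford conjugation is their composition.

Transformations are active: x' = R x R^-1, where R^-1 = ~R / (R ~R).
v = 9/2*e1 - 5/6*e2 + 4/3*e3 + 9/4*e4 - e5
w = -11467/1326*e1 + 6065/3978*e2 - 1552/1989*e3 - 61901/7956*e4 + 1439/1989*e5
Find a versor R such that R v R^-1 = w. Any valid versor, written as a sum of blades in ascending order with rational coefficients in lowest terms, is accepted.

The midline construction: v and w both square to 2399/144, so reflecting in their sum -2750/663*e1 + 1375/1989*e2 + 1100/1989*e3 - 11000/1989*e4 - 550/1989*e5 exchanges them.
Answer: -2750/663*e1 + 1375/1989*e2 + 1100/1989*e3 - 11000/1989*e4 - 550/1989*e5


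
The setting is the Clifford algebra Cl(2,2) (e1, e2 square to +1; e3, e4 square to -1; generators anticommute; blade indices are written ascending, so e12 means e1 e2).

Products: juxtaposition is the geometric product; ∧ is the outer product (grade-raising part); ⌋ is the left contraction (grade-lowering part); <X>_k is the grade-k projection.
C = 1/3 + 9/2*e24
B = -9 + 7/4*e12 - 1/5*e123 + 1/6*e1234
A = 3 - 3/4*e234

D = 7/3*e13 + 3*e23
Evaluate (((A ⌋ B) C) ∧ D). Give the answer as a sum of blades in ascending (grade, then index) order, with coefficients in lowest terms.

step 1: -27 - 1/8*e1 + 21/4*e12 - 3/5*e123 + 1/2*e1234
step 2: -9 - 1/24*e1 + 7/4*e12 - 9/4*e13 + 189/8*e14 - 243/2*e24 - 1/5*e123 - 9/16*e124 + 27/10*e134 + 1/6*e1234
step 3: -21*e13 - 27*e23 - 1/8*e123 + 2835/8*e1234
Answer: -21*e13 - 27*e23 - 1/8*e123 + 2835/8*e1234


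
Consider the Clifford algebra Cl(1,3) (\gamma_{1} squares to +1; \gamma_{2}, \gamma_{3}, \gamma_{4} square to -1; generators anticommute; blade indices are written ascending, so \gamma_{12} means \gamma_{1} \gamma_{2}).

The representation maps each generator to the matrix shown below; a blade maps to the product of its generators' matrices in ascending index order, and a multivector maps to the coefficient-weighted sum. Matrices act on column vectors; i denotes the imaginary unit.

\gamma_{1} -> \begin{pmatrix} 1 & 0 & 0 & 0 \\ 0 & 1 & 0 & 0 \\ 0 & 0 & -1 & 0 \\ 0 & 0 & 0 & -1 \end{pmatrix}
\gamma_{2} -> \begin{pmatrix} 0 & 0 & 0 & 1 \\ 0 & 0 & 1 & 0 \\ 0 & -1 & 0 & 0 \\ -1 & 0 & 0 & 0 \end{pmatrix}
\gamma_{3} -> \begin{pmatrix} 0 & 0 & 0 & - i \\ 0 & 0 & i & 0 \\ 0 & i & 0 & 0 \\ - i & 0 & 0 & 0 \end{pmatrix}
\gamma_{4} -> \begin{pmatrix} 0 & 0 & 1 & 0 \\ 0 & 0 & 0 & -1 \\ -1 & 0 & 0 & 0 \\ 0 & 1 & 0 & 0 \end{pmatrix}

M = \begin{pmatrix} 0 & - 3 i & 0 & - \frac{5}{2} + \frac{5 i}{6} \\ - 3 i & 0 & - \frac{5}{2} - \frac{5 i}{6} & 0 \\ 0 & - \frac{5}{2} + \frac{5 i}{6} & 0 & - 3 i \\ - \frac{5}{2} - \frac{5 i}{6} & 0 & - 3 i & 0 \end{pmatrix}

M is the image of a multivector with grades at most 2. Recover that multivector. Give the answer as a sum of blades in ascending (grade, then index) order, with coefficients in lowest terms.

Method: the blade images are trace-orthogonal — tr(rho(e_A) rho(e_B)^-1) = 4 if A = B and 0 otherwise — and rho(e_A)^-1 = (e_A)^2 * rho(e_A) with (e_A)^2 = +1 or -1, so the coefficient of e_A in the preimage is (e_A)^2 * tr(M rho(e_A))/4.
Nonzero projections over blades of grade <= 2: \gamma_{12}: (\gamma_{12})^2 = +1, tr(M rho(\gamma_{12})) = -10, coefficient -\frac{5}{2}; \gamma_{13}: (\gamma_{13})^2 = +1, tr(M rho(\gamma_{13})) = - \frac{10}{3}, coefficient -\frac{5}{6}; \gamma_{34}: (\gamma_{34})^2 = -1, tr(M rho(\gamma_{34})) = -12, coefficient 3. Every other blade of grade <= 2 projects to 0.
Answer: -\frac{5}{2} \gamma_{12} - \frac{5}{6} \gamma_{13} + 3 \gamma_{34}


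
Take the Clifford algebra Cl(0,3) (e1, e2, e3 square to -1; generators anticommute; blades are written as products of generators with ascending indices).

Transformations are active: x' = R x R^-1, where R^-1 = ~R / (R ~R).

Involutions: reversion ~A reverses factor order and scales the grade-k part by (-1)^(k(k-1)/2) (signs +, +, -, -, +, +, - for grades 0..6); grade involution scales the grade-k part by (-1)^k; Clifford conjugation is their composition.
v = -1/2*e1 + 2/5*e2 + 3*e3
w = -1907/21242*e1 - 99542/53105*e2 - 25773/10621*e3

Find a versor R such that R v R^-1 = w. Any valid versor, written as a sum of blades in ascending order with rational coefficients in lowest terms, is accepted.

Equal squares first: v^2 = w^2 = -941/100. Then v + w = -6264/10621*e1 - 15660/10621*e2 + 6090/10621*e3 is a versor taking v to w, provided it is invertible.
Answer: -6264/10621*e1 - 15660/10621*e2 + 6090/10621*e3


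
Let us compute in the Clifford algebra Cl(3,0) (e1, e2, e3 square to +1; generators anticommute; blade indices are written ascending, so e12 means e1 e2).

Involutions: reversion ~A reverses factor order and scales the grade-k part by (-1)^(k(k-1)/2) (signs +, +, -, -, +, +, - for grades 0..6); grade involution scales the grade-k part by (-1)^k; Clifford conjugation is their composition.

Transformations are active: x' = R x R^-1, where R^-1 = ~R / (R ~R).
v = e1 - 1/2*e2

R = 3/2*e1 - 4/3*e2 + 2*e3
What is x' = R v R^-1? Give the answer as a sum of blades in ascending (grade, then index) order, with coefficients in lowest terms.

~R = 3/2*e1 - 4/3*e2 + 2*e3, and R ~R = 289/36, so R^-1 = ~R / (289/36).
R v = 13/6 + 7/12*e12 - 2*e13 + e23
Answer: -55/289*e1 - 127/578*e2 + 312/289*e3


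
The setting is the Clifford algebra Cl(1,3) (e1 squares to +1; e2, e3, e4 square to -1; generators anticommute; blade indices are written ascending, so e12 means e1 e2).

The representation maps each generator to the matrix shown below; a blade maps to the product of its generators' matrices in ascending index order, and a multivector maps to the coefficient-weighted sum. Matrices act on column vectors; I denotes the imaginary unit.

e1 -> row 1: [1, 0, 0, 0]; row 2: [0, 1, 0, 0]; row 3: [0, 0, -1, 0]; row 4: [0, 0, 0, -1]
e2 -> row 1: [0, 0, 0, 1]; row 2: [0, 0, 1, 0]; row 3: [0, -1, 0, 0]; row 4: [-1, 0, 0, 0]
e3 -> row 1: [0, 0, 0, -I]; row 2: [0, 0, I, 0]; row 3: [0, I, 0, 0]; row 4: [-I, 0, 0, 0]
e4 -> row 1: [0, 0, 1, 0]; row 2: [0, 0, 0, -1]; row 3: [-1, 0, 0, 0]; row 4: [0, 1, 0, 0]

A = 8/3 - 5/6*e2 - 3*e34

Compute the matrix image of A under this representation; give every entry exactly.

Bivector images (products of the table entries): rho(e34) = rho(e3)rho(e4) = row 1: [0, -I, 0, 0]; row 2: [-I, 0, 0, 0]; row 3: [0, 0, 0, -I]; row 4: [0, 0, -I, 0].
M = (8/3)*1 + (-5/6)*rho(e2) + (-3)*rho(e34), summed entrywise (1 is the identity matrix):
Answer: row 1: [8/3, 3*I, 0, -5/6]; row 2: [3*I, 8/3, -5/6, 0]; row 3: [0, 5/6, 8/3, 3*I]; row 4: [5/6, 0, 3*I, 8/3]


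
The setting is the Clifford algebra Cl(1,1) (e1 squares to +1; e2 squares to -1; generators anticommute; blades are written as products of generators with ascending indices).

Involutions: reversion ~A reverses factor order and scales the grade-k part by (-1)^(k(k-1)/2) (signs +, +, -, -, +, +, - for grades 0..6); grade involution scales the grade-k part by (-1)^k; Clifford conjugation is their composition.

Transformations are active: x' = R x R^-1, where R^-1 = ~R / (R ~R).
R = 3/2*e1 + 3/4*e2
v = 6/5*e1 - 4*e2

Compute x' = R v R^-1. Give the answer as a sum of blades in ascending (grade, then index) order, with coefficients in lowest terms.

~R = 3/2*e1 + 3/4*e2, and R ~R = 27/16, so R^-1 = ~R / (27/16).
R v = 24/5 - 69/10*e1 e2
Answer: 22/3*e1 + 124/15*e2


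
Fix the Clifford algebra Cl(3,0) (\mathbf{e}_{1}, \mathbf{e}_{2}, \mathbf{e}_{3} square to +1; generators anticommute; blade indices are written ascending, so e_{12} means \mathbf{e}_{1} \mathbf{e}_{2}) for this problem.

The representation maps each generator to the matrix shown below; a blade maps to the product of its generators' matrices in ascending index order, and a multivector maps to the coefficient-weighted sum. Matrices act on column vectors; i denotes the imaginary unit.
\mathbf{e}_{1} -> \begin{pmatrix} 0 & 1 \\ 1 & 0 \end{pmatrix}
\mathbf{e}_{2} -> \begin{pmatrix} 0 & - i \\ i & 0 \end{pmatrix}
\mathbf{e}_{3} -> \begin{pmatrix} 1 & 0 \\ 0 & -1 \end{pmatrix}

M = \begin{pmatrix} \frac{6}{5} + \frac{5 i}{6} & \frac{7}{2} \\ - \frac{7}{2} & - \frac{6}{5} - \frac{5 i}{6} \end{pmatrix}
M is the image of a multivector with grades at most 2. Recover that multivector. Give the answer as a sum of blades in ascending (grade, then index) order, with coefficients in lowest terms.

Method: 1, rho(e_{1}), rho(e_{2}), rho(e_{3}) form a trace-orthogonal basis of the 2x2 complex matrices (tr(X Y) = 2 if X = Y, else 0), so M = m0*1 + m1*rho(e_{1}) + m2*rho(e_{2}) + m3*rho(e_{3}) with m0 = tr(M)/2 = 0, m1 = tr(M rho(e_{1}))/2 = 0, m2 = tr(M rho(e_{2}))/2 = \frac{7 i}{2}, m3 = tr(M rho(e_{3}))/2 = \frac{6}{5} + \frac{5 i}{6}.
Multiplying table entries, the bivector images are rho(e_{12}) = i*rho(e_{3}), rho(e_{13}) = -i*rho(e_{2}), rho(e_{23}) = i*rho(e_{1}); with real blade coefficients the real parts of m0..m3 are the coefficients of 1, e_{1}, e_{2}, e_{3} and the imaginary parts give the bivectors (e_{23}: Im m1, e_{13}: -Im m2, e_{12}: Im m3).
Answer: \frac{6}{5} e_{3} + \frac{5}{6} e_{12} - \frac{7}{2} e_{13}


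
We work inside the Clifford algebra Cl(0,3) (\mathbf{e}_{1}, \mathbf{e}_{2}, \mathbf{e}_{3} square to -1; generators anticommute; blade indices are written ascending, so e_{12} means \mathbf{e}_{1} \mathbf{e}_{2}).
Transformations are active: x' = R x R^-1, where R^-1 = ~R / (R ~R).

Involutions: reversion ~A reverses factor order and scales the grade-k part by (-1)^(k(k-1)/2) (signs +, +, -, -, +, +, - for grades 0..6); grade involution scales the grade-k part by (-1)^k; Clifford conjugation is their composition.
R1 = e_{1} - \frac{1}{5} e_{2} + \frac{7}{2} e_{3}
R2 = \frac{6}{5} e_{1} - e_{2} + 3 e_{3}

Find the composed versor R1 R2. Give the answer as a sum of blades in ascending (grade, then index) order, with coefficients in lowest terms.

Distribute over the terms of R1 (each basis-blade product reordered to ascending indices, repeated generators contracted through their squares):
(e_{1}) R2 = -\frac{6}{5} - e_{12} + 3 e_{13}
(-\frac{1}{5} e_{2}) R2 = -\frac{1}{5} + \frac{6}{25} e_{12} - \frac{3}{5} e_{23}
(\frac{7}{2} e_{3}) R2 = -\frac{21}{2} - \frac{21}{5} e_{13} + \frac{7}{2} e_{23}
Summing the partial products and collecting blades:
Answer: -\frac{119}{10} - \frac{19}{25} e_{12} - \frac{6}{5} e_{13} + \frac{29}{10} e_{23}


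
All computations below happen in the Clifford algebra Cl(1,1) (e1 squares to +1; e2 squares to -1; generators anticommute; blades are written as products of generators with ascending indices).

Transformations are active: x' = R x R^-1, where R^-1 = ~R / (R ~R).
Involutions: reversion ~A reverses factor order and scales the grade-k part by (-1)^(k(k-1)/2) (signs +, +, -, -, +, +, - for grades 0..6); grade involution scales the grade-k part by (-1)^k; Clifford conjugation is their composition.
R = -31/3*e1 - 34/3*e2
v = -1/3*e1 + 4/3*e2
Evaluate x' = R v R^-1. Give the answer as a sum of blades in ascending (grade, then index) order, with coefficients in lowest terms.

~R = -31/3*e1 - 34/3*e2, and R ~R = -65/3, so R^-1 = ~R / (-65/3).
R v = 167/9 - 158/9*e1 e2
Answer: 10549/585*e1 + 10576/585*e2


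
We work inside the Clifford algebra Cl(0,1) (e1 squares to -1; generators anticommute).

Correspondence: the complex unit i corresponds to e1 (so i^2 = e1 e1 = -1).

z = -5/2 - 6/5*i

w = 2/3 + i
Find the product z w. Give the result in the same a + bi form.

In blades: z = -5/2 - 6/5*e1, w = 2/3 + e1.
Distribute z over w term by term (generator squares from the signature, products reordered to ascending indices): (-5/2)*w = -5/3 - 5/2*e1; (-6/5*e1)*w = 6/5 - 4/5*e1.
Sum: -7/15 - 33/10*e1; translating back through the correspondence:
Answer: -7/15 - 33/10*i


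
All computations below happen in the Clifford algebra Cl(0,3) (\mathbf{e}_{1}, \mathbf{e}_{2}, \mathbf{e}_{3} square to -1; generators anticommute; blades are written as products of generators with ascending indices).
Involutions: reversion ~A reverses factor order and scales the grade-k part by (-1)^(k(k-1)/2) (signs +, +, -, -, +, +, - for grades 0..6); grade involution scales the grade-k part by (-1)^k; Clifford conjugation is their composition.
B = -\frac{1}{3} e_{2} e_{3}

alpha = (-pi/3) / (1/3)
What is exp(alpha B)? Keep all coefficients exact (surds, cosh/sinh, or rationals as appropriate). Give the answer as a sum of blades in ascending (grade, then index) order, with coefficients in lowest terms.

B^2 = (-\frac{1}{3})^2*(e_{2} e_{3})^2 = \frac{1}{9}*(-1) = -\frac{1}{9} (a basis 2-blade squares to minus the product of its generators' squares).
B^2 = -\frac{1}{9} — circular case — the even/odd split gives cos and sin: l = \frac{1}{3}, alpha*l = - \frac{\pi}{3}, so exp(alpha B) = cos(- \frac{\pi}{3}) + (sin(- \frac{\pi}{3})/(\frac{1}{3}))*B = \frac{1}{2} + (- \frac{3 \sqrt{3}}{2})*B.
Answer: \frac{1}{2} + \frac{\sqrt{3}}{2} e_{2} e_{3}


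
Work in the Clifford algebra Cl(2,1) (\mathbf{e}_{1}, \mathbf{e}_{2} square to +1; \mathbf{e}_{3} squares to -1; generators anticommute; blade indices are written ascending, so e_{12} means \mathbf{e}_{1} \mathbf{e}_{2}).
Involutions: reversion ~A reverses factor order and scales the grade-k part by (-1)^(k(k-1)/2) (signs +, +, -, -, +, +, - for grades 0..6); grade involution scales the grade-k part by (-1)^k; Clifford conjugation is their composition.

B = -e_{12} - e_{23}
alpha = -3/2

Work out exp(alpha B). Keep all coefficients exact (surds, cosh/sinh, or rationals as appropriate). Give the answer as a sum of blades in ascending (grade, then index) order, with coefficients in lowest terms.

B^2 term by term: the squares give (-1)^2*(e_{12})^2 + (-1)^2*(e_{23})^2 = 1*(-1) + 1*(+1) = 0 (each basis 2-blade squares to minus the product of its generators' squares); cross terms between blades sharing an index anticommute and cancel. So B^2 = 0.
B^2 = 0, and the exponential is exactly linear here: exp(alpha B) = 1 + alpha B (parabolic case).
Answer: 1 + \frac{3}{2} e_{12} + \frac{3}{2} e_{23}


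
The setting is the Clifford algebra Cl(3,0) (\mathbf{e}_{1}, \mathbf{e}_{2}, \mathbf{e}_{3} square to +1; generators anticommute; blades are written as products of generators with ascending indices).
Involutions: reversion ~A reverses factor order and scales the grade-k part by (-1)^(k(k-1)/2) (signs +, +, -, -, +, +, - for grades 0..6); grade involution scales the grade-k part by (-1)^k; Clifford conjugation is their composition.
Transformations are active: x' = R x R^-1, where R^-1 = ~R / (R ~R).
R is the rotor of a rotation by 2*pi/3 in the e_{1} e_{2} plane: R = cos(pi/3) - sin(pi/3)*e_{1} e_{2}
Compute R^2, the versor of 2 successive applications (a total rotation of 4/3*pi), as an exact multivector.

Half-angle bookkeeping: 2 applications in e_{1} e_{2} add up to rotor phase 2*pi/3 = \frac{2 \pi}{3}, so R^2 = cos(\frac{2 \pi}{3}) - sin(\frac{2 \pi}{3})*e_{1} e_{2}.
cos(\frac{2 \pi}{3}) = - \frac{1}{2} and sin(\frac{2 \pi}{3}) = \frac{\sqrt{3}}{2}, so R^2 = -\frac{1}{2} - \frac{\sqrt{3}}{2} e_{1} e_{2}. The net rotation is 4/3*pi; the rotor keeps the half-angle phase exactly.
Answer: -\frac{1}{2} - \frac{\sqrt{3}}{2} e_{1} e_{2}


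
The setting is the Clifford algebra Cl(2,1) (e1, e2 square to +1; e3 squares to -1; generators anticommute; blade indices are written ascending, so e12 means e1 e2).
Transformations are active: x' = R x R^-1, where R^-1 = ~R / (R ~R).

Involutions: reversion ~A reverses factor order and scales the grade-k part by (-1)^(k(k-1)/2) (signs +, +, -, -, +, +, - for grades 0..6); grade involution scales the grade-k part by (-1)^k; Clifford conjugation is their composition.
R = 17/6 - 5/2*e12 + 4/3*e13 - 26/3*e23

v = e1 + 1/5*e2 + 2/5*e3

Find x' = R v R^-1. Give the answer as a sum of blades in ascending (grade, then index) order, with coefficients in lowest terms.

~R = 17/6 + 5/2*e12 - 4/3*e13 + 26/3*e23, and R ~R = -1127/18, so R^-1 = ~R / (-1127/18).
R v = 9/5*e1 + 98/15*e2 + 23/15*e3 - 149/15*e123
Answer: 8943/5635*e1 - 415/1127*e2 - 7506/5635*e3


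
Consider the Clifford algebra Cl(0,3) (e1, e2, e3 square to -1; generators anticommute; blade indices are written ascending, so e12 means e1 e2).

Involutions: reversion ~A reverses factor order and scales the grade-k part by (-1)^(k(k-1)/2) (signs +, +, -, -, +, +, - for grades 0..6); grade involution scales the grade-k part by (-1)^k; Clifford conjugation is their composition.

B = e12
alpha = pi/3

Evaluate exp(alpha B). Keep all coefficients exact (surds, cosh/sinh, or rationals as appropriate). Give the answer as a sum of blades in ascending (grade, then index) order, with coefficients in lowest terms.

B^2 = (1)^2*(e12)^2 = 1*(-1) = -1 (a basis 2-blade squares to minus the product of its generators' squares).
B^2 = -1 — the negative square puts this in the circular regime; l = 1, alpha*l = pi/3, so exp(alpha B) = cos(pi/3) + (sin(pi/3)/1)*B = 1/2 + (sqrt(3)/2)*B.
Answer: 1/2 + sqrt(3)/2*e12


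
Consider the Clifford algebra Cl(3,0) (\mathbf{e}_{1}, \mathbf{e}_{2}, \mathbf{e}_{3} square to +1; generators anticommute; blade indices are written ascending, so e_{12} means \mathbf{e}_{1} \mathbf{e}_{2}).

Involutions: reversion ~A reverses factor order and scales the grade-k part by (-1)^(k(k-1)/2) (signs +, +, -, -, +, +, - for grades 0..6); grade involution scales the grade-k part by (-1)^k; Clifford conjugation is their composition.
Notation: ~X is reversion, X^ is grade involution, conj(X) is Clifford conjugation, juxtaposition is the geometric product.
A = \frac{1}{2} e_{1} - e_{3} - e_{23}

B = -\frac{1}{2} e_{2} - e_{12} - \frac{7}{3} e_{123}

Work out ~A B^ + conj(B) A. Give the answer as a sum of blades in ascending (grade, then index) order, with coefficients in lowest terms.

first term: -\frac{7}{3} e_{1} - \frac{1}{2} e_{2} - \frac{1}{2} e_{3} - \frac{25}{12} e_{12} + e_{13} + \frac{5}{3} e_{23} + e_{123}
second term: -\frac{7}{3} e_{1} - \frac{1}{2} e_{2} - \frac{1}{2} e_{3} + \frac{25}{12} e_{12} - e_{13} - \frac{5}{3} e_{23} - e_{123}
Answer: -\frac{14}{3} e_{1} - e_{2} - e_{3}


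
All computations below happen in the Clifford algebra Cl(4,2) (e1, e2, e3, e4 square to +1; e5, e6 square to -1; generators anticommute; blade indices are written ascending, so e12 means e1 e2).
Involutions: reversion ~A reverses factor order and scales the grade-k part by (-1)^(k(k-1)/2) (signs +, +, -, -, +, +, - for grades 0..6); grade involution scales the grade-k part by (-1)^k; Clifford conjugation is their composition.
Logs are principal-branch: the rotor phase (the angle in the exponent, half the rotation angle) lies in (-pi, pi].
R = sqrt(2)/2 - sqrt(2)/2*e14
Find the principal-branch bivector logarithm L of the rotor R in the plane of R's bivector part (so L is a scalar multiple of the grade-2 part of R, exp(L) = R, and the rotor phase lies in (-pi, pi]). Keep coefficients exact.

The scalar part of R is sqrt(2)/2, which fixes the principal-branch rotor phase; the unit plane is then the bivector part divided by the sine of that phase, and L is that plane scaled by the phase.
Concretely: cos(phase) = sqrt(2)/2 gives phase = ±pi/4, and since phase/sin(phase) is even the sign is immaterial: L = (phase/sin(phase)) * <R>_2 = (sqrt(2)*pi/4) * <R>_2.
Answer: -pi/4*e14


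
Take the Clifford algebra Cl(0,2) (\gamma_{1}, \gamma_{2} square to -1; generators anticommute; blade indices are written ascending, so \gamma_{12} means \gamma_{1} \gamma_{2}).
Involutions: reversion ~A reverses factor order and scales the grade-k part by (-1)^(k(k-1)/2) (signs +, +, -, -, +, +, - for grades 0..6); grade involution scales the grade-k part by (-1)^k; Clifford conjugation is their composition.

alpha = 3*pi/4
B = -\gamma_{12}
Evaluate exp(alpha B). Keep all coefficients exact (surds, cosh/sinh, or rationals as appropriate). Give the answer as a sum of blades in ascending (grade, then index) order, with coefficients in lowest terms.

B^2 = (-1)^2*(\gamma_{12})^2 = 1*(-1) = -1 (a basis 2-blade squares to minus the product of its generators' squares).
B^2 = -1 — the series telescopes trigonometrically here: l = 1, alpha*l = \frac{3 \pi}{4}, so exp(alpha B) = cos(\frac{3 \pi}{4}) + (sin(\frac{3 \pi}{4})/1)*B = - \frac{\sqrt{2}}{2} + (\frac{\sqrt{2}}{2})*B.
Answer: - \frac{\sqrt{2}}{2} - \frac{\sqrt{2}}{2} \gamma_{12}


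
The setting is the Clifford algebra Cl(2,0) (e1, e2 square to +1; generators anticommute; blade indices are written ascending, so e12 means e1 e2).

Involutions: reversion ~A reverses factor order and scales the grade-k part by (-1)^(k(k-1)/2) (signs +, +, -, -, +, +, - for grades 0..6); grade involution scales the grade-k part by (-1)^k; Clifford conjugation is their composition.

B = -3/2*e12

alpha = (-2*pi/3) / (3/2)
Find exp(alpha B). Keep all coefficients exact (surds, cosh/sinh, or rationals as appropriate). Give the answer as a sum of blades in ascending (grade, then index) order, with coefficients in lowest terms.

B^2 = (-3/2)^2*(e12)^2 = 9/4*(-1) = -9/4 (a basis 2-blade squares to minus the product of its generators' squares).
B^2 = -9/4 — circular case — the even/odd split gives cos and sin: l = 3/2, alpha*l = -2*pi/3, so exp(alpha B) = cos(-2*pi/3) + (sin(-2*pi/3)/(3/2))*B = -1/2 + (-sqrt(3)/3)*B.
Answer: -1/2 + sqrt(3)/2*e12


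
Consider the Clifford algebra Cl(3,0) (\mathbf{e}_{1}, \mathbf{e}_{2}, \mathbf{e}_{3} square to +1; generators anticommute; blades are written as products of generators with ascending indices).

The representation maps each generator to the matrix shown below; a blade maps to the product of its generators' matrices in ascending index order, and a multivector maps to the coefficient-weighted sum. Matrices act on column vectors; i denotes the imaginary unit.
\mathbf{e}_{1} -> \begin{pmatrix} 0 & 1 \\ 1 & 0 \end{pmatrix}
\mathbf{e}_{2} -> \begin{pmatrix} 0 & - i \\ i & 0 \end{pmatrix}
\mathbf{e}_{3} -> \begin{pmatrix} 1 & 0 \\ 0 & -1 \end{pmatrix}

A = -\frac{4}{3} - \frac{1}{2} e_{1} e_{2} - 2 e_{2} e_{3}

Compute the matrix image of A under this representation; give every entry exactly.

Bivector images (products of the table entries): rho(e_{1} e_{2}) = rho(\mathbf{e}_{1})rho(\mathbf{e}_{2}) = \begin{pmatrix} i & 0 \\ 0 & - i \end{pmatrix}; rho(e_{2} e_{3}) = rho(\mathbf{e}_{2})rho(\mathbf{e}_{3}) = \begin{pmatrix} 0 & i \\ i & 0 \end{pmatrix}.
M = (-\frac{4}{3})*1 + (-\frac{1}{2})*rho(e_{1} e_{2}) + (-2)*rho(e_{2} e_{3}), summed entrywise (1 is the identity matrix):
Answer: \begin{pmatrix} - \frac{4}{3} - \frac{i}{2} & - 2 i \\ - 2 i & - \frac{4}{3} + \frac{i}{2} \end{pmatrix}


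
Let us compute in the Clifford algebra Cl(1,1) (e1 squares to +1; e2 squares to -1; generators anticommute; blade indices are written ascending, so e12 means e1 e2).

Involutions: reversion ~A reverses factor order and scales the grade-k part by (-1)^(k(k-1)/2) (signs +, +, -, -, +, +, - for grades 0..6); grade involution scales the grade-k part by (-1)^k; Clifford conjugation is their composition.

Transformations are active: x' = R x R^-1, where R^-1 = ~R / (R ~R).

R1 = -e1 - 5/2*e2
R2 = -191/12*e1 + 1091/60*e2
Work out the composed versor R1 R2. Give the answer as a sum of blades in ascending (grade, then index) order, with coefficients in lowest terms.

Distribute over the terms of R1 (each basis-blade product reordered to ascending indices, repeated generators contracted through their squares):
(-e1) R2 = 191/12 - 1091/60*e12
(-5/2*e2) R2 = 1091/24 - 955/24*e12
Summing the partial products and collecting blades:
Answer: 491/8 - 2319/40*e12


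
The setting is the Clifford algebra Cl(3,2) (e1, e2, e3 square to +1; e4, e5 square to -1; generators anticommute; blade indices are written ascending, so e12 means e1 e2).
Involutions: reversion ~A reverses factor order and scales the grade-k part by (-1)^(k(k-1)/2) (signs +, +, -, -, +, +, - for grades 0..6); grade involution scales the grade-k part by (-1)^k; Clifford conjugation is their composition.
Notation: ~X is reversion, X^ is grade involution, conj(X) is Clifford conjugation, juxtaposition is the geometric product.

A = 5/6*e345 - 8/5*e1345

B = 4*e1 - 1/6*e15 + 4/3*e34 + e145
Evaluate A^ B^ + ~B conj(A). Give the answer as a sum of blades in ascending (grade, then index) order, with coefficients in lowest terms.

first term: 8/5*e3 - 10/9*e5 + 5/6*e13 - 32/15*e15 + 4/15*e34 + 5/36*e134 - 32/5*e345 - 10/3*e1345
second term: -8/5*e3 - 10/9*e5 + 5/6*e13 + 32/15*e15 - 4/15*e34 - 5/36*e134 - 32/5*e345 + 10/3*e1345
Answer: -20/9*e5 + 5/3*e13 - 64/5*e345


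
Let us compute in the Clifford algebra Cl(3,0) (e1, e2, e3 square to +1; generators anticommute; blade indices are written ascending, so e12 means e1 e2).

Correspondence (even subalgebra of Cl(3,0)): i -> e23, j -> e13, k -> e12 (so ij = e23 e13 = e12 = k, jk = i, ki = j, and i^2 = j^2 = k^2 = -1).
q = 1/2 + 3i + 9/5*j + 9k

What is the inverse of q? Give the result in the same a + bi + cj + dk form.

In blades: q = 1/2 + 9*e12 + 9/5*e13 + 3*e23.
With qbar = 1/2 - 9*e12 - 9/5*e13 - 3*e23 (scalar fixed, mapped units negated), q qbar = 9349/100 (the sum of squared coefficients), so q^-1 = qbar / (9349/100) = 50/9349 - 900/9349*e12 - 180/9349*e13 - 300/9349*e23; translating back:
Answer: 50/9349 - 300/9349*i - 180/9349*j - 900/9349*k


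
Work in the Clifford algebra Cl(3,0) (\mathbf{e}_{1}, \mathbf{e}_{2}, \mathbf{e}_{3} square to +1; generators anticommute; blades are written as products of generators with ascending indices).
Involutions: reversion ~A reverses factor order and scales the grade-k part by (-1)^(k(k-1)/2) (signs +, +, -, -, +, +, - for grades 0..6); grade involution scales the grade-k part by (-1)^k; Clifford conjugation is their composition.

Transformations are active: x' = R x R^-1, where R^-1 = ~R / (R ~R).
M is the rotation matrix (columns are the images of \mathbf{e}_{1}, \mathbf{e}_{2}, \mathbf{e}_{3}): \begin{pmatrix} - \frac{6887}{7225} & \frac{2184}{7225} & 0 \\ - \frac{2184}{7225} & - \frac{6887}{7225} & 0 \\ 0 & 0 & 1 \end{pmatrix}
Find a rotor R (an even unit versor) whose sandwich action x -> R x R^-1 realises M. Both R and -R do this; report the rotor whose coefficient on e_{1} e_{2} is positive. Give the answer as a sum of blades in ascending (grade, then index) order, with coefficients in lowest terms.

Method: write R = a + b12*e_{1} e_{2} + b13*e_{1} e_{3} + b23*e_{2} e_{3} with a^2 + b12^2 + b13^2 + b23^2 = 1 (so R^-1 = ~R). Expanding the columns R e_j ~R gives tr M = 4a^2 - 1 and, from the antisymmetric part, M21 - M12 = -4a*b12, M13 - M31 = 4a*b13, M32 - M23 = -4a*b23.
Here tr M = -\frac{6549}{7225}, so a^2 = (1 + tr M)/4 = \frac{169}{7225} and a = ±\frac{13}{85}. Taking a = \frac{13}{85}: M21 - M12 = -\frac{4368}{7225}, M13 - M31 = 0, M32 - M23 = 0, giving b12 = \frac{84}{85}, b13 = 0, b23 = 0, i.e. R = \frac{13}{85} + \frac{84}{85} e_{1} e_{2}.
Its e_{1} e_{2} coefficient is already positive.
Answer: \frac{13}{85} + \frac{84}{85} e_{1} e_{2}. Note: both R and -R realise this M (trace -\frac{6549}{7225}); the covering map identifies them, and the e_{1} e_{2}-coefficient sign is the tie-breaker.


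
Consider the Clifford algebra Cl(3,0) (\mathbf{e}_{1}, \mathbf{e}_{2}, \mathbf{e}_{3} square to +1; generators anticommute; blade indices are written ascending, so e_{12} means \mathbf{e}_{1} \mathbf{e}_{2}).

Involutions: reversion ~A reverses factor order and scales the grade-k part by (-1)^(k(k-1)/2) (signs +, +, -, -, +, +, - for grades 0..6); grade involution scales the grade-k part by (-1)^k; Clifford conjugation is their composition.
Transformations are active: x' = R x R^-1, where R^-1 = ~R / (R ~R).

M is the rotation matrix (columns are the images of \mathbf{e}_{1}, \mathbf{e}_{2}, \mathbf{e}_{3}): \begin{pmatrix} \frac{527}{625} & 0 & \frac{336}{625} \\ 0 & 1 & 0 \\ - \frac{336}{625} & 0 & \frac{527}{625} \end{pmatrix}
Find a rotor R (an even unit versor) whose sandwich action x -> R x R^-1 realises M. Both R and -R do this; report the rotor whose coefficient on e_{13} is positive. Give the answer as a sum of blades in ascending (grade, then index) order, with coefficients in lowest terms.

Method: write R = a + b12*e_{12} + b13*e_{13} + b23*e_{23} with a^2 + b12^2 + b13^2 + b23^2 = 1 (so R^-1 = ~R). Expanding the columns R e_j ~R gives tr M = 4a^2 - 1 and, from the antisymmetric part, M21 - M12 = -4a*b12, M13 - M31 = 4a*b13, M32 - M23 = -4a*b23.
Here tr M = \frac{1679}{625}, so a^2 = (1 + tr M)/4 = \frac{576}{625} and a = ±\frac{24}{25}. Taking a = \frac{24}{25}: M21 - M12 = 0, M13 - M31 = \frac{672}{625}, M32 - M23 = 0, giving b12 = 0, b13 = \frac{7}{25}, b23 = 0, i.e. R = \frac{24}{25} + \frac{7}{25} e_{13}.
Its e_{13} coefficient is already positive.
Answer: \frac{24}{25} + \frac{7}{25} e_{13}. Uniqueness: Spin(3) -> SO(3) maps R and -R to the same rotation of trace \frac{1679}{625}; fixing the sign of the e_{13} coefficient removes the ambiguity.


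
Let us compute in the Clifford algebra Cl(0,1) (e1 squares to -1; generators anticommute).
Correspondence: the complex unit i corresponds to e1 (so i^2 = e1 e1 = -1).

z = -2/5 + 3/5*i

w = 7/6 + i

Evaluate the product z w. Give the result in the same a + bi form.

In blades: z = -2/5 + 3/5*e1, w = 7/6 + e1.
Distribute z over w term by term (generator squares from the signature, products reordered to ascending indices): (-2/5)*w = -7/15 - 2/5*e1; (3/5*e1)*w = -3/5 + 7/10*e1.
Sum: -16/15 + 3/10*e1; translating back through the correspondence:
Answer: -16/15 + 3/10*i


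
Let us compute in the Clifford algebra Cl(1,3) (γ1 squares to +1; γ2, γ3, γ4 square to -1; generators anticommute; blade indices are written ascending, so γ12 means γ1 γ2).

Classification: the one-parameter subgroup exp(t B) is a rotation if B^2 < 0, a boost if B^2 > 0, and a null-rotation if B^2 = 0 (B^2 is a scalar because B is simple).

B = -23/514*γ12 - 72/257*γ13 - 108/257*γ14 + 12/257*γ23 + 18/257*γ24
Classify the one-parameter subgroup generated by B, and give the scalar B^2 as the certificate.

B^2 term by term: the squares give (-23/514)^2*(γ12)^2 + (-72/257)^2*(γ13)^2 + (-108/257)^2*(γ14)^2 + (12/257)^2*(γ23)^2 + (18/257)^2*(γ24)^2 = 529/264196*(+1) + 5184/66049*(+1) + 11664/66049*(+1) + 144/66049*(-1) + 324/66049*(-1) = 1/4 (each basis 2-blade squares to minus the product of its generators' squares); cross terms between blades sharing an index anticommute and cancel; the commuting (index-disjoint) pairs give grade-4 terms 2*c*c'*(blade product), which cancel blade by blade — γ1234: 2592/66049 - 2592/66049 = 0 — confirming B is simple. So B^2 = 1/4.
Answer: boost, certificate B^2 = 1/4. Key observation: B^2 = 1/4 is a conjugation invariant, so its sign decides the class regardless of the surface form of B.


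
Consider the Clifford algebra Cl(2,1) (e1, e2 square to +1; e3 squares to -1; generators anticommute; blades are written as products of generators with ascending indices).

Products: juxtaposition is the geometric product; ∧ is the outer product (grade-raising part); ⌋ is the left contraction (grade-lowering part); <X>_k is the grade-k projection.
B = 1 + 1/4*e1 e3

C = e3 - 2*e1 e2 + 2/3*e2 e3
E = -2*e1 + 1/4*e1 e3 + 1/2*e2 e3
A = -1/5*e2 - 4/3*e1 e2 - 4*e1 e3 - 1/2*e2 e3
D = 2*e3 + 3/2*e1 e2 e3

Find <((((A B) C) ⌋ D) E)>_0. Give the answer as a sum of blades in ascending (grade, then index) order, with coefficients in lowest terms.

step 1: -1 - 1/5*e2 - 29/24*e1 e2 - 4*e1 e3 - 1/6*e2 e3 + 1/20*e1 e2 e3
step 2: -91/36 + 109/30*e1 + 1/6*e2 - 31/30*e3 - 43/60*e1 e2 - 41/36*e1 e3 + 107/15*e2 e3 - 29/24*e1 e2 e3
step 3: 61/240 + 107/10*e1 + 41/24*e2 - 1433/360*e3 + 31/20*e1 e2 - 1/4*e1 e3 + 109/20*e2 e3 - 91/24*e1 e2 e3
step 4: -1499/80 - 979/288*e1 + 2963/1440*e2 + 727/240*e3 + 463/240*e1 e2 - 20513/2880*e1 e3 + 703/96*e2 e3 - 2869/480*e1 e2 e3
step 5: -1499/80
Answer: -1499/80


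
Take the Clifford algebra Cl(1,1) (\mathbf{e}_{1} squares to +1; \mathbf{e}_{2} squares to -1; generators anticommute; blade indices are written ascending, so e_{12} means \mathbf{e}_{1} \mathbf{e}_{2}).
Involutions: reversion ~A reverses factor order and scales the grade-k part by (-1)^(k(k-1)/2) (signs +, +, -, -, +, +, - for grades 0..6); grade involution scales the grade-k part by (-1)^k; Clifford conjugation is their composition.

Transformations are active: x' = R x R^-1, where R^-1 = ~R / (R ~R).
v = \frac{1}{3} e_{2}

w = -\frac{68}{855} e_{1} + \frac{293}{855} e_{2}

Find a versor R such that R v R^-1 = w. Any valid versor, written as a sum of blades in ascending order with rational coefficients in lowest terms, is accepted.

A norm check does it: q(v) = q(w) = -\frac{1}{9}, hence R = v + w = -\frac{68}{855} e_{1} + \frac{578}{855} e_{2} realises the map — parallel part kept, (v - w)/2 negated, v carried to w.
Answer: -\frac{68}{855} e_{1} + \frac{578}{855} e_{2}


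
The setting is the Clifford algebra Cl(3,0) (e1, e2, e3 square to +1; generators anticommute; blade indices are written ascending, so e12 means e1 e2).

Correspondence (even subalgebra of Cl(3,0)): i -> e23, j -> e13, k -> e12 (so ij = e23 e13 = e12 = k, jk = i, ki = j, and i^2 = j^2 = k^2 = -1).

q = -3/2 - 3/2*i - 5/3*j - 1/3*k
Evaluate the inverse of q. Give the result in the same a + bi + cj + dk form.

In blades: q = -3/2 - 1/3*e12 - 5/3*e13 - 3/2*e23.
With qbar = -3/2 + 1/3*e12 + 5/3*e13 + 3/2*e23 (scalar fixed, mapped units negated), q qbar = 133/18 (the sum of squared coefficients), so q^-1 = qbar / (133/18) = -27/133 + 6/133*e12 + 30/133*e13 + 27/133*e23; translating back:
Answer: -27/133 + 27/133*i + 30/133*j + 6/133*k


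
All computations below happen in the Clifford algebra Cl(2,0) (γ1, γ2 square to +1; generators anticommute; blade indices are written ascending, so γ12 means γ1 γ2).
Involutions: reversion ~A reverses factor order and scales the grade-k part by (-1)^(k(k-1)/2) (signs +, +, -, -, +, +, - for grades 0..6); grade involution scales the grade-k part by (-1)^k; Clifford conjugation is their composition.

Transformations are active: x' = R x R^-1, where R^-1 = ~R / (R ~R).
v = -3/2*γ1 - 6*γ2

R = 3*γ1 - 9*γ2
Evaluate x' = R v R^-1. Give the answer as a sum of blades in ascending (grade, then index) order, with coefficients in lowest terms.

~R = 3*γ1 - 9*γ2, and R ~R = 90, so R^-1 = ~R / (90).
R v = 99/2 - 63/2*γ12
Answer: 24/5*γ1 - 39/10*γ2


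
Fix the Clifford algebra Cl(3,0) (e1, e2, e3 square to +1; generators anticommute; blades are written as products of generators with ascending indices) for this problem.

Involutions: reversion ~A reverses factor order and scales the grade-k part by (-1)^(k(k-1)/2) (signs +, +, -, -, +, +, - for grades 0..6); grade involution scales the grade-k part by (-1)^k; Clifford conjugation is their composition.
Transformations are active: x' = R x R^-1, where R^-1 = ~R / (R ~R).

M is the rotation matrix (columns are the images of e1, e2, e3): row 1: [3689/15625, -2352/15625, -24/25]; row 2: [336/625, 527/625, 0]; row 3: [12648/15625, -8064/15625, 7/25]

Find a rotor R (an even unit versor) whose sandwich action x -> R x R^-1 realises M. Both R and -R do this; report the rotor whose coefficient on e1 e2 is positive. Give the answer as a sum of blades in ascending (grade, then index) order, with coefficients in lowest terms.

Method: write R = a + b12*e1 e2 + b13*e1 e3 + b23*e2 e3 with a^2 + b12^2 + b13^2 + b23^2 = 1 (so R^-1 = ~R). Expanding the columns R e_j ~R gives tr M = 4a^2 - 1 and, from the antisymmetric part, M21 - M12 = -4a*b12, M13 - M31 = 4a*b13, M32 - M23 = -4a*b23.
Here tr M = 21239/15625, so a^2 = (1 + tr M)/4 = 9216/15625 and a = ±96/125. Taking a = 96/125: M21 - M12 = 10752/15625, M13 - M31 = -27648/15625, M32 - M23 = -8064/15625, giving b12 = -28/125, b13 = -72/125, b23 = 21/125, i.e. R = 96/125 - 28/125*e1 e2 - 72/125*e1 e3 + 21/125*e2 e3.
Its e1 e2 coefficient is negative, so report the other preimage -R.
Answer: -96/125 + 28/125*e1 e2 + 72/125*e1 e3 - 21/125*e2 e3. Uniqueness: Spin(3) -> SO(3) maps R and -R to the same rotation of trace 21239/15625; fixing the sign of the e1 e2 coefficient removes the ambiguity.
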